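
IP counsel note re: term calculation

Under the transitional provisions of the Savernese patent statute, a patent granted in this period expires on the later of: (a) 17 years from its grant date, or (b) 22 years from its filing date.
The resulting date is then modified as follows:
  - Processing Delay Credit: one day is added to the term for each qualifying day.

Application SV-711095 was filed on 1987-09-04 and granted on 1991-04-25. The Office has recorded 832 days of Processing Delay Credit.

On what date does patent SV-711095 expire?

(a) grant + 17 years → 25 April 2008.
(b) filing + 22 years → 4 September 2009.
Later of the two: 4 September 2009.
Processing Delay Credit: +832 days → 15 December 2011.

2011-12-15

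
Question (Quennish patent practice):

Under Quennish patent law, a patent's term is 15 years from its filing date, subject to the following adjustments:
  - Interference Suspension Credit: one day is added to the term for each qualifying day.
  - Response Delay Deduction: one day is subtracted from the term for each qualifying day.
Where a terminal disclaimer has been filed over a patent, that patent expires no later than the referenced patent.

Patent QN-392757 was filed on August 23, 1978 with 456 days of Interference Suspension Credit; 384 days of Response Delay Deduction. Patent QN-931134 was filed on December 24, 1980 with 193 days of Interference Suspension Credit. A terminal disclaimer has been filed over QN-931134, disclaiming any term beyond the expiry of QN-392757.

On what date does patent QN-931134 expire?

Natural term of QN-931134:
  Base: filing + 15 years → 24 December 1995.
  Interference Suspension Credit: +193 days → 4 July 1996.
Expiry of referenced patent QN-392757:
  Base: filing + 15 years → 23 August 1993.
  Interference Suspension Credit: +456 days → 22 November 1994.
  Response Delay Deduction: −384 days → 3 November 1993.
Terminal disclaimer: QN-931134 expires on the earlier of 4 July 1996 and 3 November 1993.

1993-11-03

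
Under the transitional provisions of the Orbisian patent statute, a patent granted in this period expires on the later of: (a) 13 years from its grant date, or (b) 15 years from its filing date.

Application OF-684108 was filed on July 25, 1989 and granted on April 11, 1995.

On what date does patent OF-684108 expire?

(a) grant + 13 years → 11 April 2008.
(b) filing + 15 years → 25 July 2004.
Later of the two: 11 April 2008.

April 11, 2008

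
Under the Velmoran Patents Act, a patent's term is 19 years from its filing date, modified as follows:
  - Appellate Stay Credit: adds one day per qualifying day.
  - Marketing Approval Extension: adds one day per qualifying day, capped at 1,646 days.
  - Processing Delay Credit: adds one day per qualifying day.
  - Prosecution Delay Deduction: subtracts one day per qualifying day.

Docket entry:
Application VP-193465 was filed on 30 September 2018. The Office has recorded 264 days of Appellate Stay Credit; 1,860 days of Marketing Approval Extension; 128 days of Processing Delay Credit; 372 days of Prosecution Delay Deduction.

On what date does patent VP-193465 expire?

2042-04-23

Base term: filing date + 19 years → 30 September 2037.
Appellate Stay Credit: +264 days → 21 June 2038.
Marketing Approval Extension: 1860 days claimed exceeds the 1646-day cap, so +1646 days → 23 December 2042.
Processing Delay Credit: +128 days → 30 April 2043.
Prosecution Delay Deduction: −372 days → 23 April 2042.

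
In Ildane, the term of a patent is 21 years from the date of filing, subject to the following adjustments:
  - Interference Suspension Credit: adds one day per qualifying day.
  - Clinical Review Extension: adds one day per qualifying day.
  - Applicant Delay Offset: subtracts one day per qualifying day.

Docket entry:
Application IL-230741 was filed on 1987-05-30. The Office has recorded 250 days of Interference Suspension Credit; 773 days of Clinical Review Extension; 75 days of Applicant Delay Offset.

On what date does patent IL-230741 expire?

Base term: filing date + 21 years → 30 May 2008.
Interference Suspension Credit: +250 days → 4 February 2009.
Clinical Review Extension: +773 days → 19 March 2011.
Applicant Delay Offset: −75 days → 3 January 2011.

2011-01-03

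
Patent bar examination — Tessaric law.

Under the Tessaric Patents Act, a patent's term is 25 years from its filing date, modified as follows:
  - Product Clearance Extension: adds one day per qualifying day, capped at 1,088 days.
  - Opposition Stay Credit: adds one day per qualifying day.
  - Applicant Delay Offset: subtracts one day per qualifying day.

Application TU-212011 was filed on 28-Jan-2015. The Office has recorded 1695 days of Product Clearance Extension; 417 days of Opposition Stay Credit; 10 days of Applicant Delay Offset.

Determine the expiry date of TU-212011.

2044-03-02

Base term: filing date + 25 years → 28 January 2040.
Product Clearance Extension: 1695 days claimed exceeds the 1088-day cap, so +1088 days → 20 January 2043.
Opposition Stay Credit: +417 days → 12 March 2044.
Applicant Delay Offset: −10 days → 2 March 2044.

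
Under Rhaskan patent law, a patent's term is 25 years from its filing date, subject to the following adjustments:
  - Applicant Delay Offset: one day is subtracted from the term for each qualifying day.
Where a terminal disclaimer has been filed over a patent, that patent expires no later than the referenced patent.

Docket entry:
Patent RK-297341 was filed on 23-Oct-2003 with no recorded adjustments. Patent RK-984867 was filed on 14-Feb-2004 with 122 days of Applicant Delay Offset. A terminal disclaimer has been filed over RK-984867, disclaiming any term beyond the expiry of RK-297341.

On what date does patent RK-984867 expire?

Natural term of RK-984867:
  Base: filing + 25 years → 14 February 2029.
  Applicant Delay Offset: −122 days → 15 October 2028.
Expiry of referenced patent RK-297341:
  Base: filing + 25 years → 23 October 2028.
Terminal disclaimer: RK-984867 expires on the earlier of 15 October 2028 and 23 October 2028.

2028-10-15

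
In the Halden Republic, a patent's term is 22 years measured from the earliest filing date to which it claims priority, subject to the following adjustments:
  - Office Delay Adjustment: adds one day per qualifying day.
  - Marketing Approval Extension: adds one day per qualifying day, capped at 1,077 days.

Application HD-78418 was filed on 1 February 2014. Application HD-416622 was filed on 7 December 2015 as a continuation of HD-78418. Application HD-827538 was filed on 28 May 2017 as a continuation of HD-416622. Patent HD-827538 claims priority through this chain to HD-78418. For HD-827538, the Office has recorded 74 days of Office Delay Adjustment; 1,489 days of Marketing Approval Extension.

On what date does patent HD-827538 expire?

Earliest priority filing: 1 February 2014.
Base term: 1 February 2014 + 22 years → 1 February 2036.
Office Delay Adjustment: +74 days → 15 April 2036.
Marketing Approval Extension: 1489 days claimed exceeds the 1077-day cap, so +1077 days → 28 March 2039.

March 28, 2039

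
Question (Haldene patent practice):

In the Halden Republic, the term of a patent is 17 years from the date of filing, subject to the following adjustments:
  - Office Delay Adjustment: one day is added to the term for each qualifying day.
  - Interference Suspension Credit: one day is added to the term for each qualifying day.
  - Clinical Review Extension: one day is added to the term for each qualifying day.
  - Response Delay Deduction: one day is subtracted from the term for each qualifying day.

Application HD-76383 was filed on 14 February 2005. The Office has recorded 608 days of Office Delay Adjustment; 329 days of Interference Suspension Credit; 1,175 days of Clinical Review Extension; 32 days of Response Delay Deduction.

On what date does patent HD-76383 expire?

October 26, 2027

Base term: filing date + 17 years → 14 February 2022.
Office Delay Adjustment: +608 days → 15 October 2023.
Interference Suspension Credit: +329 days → 8 September 2024.
Clinical Review Extension: +1175 days → 27 November 2027.
Response Delay Deduction: −32 days → 26 October 2027.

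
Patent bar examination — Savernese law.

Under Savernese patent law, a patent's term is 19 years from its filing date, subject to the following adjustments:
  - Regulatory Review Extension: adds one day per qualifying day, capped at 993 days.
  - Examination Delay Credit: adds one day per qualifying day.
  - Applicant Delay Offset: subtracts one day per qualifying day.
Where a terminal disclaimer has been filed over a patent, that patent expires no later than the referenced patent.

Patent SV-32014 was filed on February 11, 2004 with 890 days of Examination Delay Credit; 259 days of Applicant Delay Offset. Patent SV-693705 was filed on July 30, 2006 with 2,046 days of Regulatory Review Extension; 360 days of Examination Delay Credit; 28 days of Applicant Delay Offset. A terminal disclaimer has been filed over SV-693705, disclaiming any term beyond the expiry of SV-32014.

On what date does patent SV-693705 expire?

Natural term of SV-693705:
  Base: filing + 19 years → 30 July 2025.
  Regulatory Review Extension: 2046 days claimed exceeds the 993-day cap, so +993 days → 18 April 2028.
  Examination Delay Credit: +360 days → 13 April 2029.
  Applicant Delay Offset: −28 days → 16 March 2029.
Expiry of referenced patent SV-32014:
  Base: filing + 19 years → 11 February 2023.
  Examination Delay Credit: +890 days → 20 July 2025.
  Applicant Delay Offset: −259 days → 3 November 2024.
Terminal disclaimer: SV-693705 expires on the earlier of 16 March 2029 and 3 November 2024.

November 3, 2024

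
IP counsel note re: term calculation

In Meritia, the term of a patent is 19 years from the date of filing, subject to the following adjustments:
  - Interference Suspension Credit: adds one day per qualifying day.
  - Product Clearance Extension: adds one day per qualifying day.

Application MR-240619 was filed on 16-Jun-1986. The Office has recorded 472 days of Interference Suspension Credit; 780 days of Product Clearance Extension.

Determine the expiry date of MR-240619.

2008-11-19

Base term: filing date + 19 years → 16 June 2005.
Interference Suspension Credit: +472 days → 1 October 2006.
Product Clearance Extension: +780 days → 19 November 2008.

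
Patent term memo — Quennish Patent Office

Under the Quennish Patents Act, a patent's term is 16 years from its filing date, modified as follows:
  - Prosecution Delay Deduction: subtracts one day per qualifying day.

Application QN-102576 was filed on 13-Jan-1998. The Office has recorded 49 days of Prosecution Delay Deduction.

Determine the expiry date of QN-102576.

Base term: filing date + 16 years → 13 January 2014.
Prosecution Delay Deduction: −49 days → 25 November 2013.

2013-11-25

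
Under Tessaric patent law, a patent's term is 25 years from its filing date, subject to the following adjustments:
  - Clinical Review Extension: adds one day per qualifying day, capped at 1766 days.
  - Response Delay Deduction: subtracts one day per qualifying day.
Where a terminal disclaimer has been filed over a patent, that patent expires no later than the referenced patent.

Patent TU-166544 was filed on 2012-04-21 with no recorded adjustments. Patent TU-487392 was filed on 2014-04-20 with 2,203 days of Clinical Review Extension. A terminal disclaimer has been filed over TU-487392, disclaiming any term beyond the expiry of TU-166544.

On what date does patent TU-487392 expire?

April 21, 2037

Natural term of TU-487392:
  Base: filing + 25 years → 20 April 2039.
  Clinical Review Extension: 2203 days claimed exceeds the 1766-day cap, so +1766 days → 19 February 2044.
Expiry of referenced patent TU-166544:
  Base: filing + 25 years → 21 April 2037.
Terminal disclaimer: TU-487392 expires on the earlier of 19 February 2044 and 21 April 2037.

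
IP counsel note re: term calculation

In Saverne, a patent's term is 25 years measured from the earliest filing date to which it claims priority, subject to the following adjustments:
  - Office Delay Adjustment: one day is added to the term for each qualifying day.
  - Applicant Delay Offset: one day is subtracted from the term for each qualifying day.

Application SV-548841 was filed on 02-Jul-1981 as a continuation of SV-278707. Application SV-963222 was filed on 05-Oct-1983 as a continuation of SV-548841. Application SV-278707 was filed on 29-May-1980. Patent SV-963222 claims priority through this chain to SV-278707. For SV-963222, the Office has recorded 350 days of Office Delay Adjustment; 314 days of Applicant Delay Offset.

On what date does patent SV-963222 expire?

July 4, 2005

Earliest priority filing: 29 May 1980.
Base term: 29 May 1980 + 25 years → 29 May 2005.
Office Delay Adjustment: +350 days → 14 May 2006.
Applicant Delay Offset: −314 days → 4 July 2005.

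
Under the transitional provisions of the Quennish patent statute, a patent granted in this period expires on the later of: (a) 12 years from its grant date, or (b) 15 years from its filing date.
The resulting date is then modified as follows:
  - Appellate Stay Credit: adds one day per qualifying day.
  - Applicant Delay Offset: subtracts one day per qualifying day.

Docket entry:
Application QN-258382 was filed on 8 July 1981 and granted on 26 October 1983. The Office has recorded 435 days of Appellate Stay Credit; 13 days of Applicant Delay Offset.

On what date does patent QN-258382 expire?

(a) grant + 12 years → 26 October 1995.
(b) filing + 15 years → 8 July 1996.
Later of the two: 8 July 1996.
Appellate Stay Credit: +435 days → 16 September 1997.
Applicant Delay Offset: −13 days → 3 September 1997.

September 3, 1997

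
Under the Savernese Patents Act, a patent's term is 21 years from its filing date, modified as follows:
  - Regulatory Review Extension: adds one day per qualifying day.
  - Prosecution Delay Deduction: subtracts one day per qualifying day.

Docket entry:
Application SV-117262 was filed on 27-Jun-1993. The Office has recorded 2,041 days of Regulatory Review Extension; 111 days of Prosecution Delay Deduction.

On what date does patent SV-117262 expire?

October 9, 2019

Base term: filing date + 21 years → 27 June 2014.
Regulatory Review Extension: +2041 days → 28 January 2020.
Prosecution Delay Deduction: −111 days → 9 October 2019.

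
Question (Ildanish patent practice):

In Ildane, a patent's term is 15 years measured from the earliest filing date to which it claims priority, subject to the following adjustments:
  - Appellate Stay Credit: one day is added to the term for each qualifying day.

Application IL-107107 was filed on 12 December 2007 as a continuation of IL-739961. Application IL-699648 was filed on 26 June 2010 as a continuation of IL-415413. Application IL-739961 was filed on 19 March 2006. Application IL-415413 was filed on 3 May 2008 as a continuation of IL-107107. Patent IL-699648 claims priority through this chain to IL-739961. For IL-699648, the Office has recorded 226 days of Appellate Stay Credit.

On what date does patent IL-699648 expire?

Earliest priority filing: 19 March 2006.
Base term: 19 March 2006 + 15 years → 19 March 2021.
Appellate Stay Credit: +226 days → 31 October 2021.

2021-10-31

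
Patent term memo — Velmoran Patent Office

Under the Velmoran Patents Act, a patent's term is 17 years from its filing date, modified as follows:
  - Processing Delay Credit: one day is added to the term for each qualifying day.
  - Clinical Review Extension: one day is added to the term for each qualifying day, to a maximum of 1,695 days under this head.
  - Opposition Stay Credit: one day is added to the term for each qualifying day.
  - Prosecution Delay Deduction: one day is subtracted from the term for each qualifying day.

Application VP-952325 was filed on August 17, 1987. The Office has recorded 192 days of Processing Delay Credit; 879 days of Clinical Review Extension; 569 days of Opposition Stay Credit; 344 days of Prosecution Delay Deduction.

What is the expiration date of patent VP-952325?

2008-03-05

Base term: filing date + 17 years → 17 August 2004.
Processing Delay Credit: +192 days → 25 February 2005.
Clinical Review Extension: 879 days (within the 1695-day cap) → +879 days → 24 July 2007.
Opposition Stay Credit: +569 days → 12 February 2009.
Prosecution Delay Deduction: −344 days → 5 March 2008.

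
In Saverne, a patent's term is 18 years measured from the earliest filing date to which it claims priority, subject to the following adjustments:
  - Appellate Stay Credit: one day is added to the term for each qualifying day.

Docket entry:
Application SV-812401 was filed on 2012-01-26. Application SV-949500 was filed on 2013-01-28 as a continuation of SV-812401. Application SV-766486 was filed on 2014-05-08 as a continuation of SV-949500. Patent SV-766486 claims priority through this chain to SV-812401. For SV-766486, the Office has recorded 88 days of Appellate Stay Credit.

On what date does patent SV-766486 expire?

Earliest priority filing: 26 January 2012.
Base term: 26 January 2012 + 18 years → 26 January 2030.
Appellate Stay Credit: +88 days → 24 April 2030.

April 24, 2030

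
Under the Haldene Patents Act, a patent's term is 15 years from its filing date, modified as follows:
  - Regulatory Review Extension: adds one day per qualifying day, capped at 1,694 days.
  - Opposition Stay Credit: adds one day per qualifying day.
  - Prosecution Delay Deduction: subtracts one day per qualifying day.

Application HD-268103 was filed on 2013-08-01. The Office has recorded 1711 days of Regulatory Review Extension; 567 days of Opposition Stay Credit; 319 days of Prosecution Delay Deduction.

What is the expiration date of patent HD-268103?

November 25, 2033

Base term: filing date + 15 years → 1 August 2028.
Regulatory Review Extension: 1711 days claimed exceeds the 1694-day cap, so +1694 days → 22 March 2033.
Opposition Stay Credit: +567 days → 10 October 2034.
Prosecution Delay Deduction: −319 days → 25 November 2033.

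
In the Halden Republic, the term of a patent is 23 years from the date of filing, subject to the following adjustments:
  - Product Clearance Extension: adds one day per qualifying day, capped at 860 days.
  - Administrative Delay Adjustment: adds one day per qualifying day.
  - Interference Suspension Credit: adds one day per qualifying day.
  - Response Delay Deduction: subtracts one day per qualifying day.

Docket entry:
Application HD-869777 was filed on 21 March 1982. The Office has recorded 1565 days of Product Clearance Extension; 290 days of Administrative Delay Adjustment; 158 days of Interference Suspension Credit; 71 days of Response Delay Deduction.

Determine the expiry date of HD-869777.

Base term: filing date + 23 years → 21 March 2005.
Product Clearance Extension: 1565 days claimed exceeds the 860-day cap, so +860 days → 29 July 2007.
Administrative Delay Adjustment: +290 days → 14 May 2008.
Interference Suspension Credit: +158 days → 19 October 2008.
Response Delay Deduction: −71 days → 9 August 2008.

2008-08-09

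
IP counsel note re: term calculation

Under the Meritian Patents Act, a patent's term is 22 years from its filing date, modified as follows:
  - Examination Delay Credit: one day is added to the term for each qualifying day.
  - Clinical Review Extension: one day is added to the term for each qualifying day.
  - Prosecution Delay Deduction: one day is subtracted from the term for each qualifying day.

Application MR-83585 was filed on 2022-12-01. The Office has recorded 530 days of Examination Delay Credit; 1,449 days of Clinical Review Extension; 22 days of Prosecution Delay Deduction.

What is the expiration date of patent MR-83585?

April 11, 2050

Base term: filing date + 22 years → 1 December 2044.
Examination Delay Credit: +530 days → 15 May 2046.
Clinical Review Extension: +1449 days → 3 May 2050.
Prosecution Delay Deduction: −22 days → 11 April 2050.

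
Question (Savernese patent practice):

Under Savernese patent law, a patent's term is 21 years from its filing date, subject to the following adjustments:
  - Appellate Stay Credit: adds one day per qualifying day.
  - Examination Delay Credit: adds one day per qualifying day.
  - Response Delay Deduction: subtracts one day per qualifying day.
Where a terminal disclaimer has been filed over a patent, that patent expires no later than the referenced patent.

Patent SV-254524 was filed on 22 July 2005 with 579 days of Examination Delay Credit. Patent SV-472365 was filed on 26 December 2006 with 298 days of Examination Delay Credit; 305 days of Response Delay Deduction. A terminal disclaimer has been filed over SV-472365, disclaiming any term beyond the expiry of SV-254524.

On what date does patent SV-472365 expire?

2027-12-19

Natural term of SV-472365:
  Base: filing + 21 years → 26 December 2027.
  Examination Delay Credit: +298 days → 19 October 2028.
  Response Delay Deduction: −305 days → 19 December 2027.
Expiry of referenced patent SV-254524:
  Base: filing + 21 years → 22 July 2026.
  Examination Delay Credit: +579 days → 21 February 2028.
Terminal disclaimer: SV-472365 expires on the earlier of 19 December 2027 and 21 February 2028.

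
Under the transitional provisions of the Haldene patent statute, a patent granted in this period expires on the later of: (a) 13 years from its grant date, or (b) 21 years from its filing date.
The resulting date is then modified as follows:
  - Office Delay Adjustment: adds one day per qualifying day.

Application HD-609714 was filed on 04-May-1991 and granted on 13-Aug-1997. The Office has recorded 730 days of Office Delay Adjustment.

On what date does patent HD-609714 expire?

May 4, 2014

(a) grant + 13 years → 13 August 2010.
(b) filing + 21 years → 4 May 2012.
Later of the two: 4 May 2012.
Office Delay Adjustment: +730 days → 4 May 2014.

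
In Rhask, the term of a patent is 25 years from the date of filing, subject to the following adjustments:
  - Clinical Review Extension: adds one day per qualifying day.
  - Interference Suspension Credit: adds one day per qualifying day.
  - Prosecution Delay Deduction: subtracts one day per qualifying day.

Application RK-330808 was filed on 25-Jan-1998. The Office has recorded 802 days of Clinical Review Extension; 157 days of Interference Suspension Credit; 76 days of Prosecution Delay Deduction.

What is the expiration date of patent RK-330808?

Base term: filing date + 25 years → 25 January 2023.
Clinical Review Extension: +802 days → 6 April 2025.
Interference Suspension Credit: +157 days → 10 September 2025.
Prosecution Delay Deduction: −76 days → 26 June 2025.

2025-06-26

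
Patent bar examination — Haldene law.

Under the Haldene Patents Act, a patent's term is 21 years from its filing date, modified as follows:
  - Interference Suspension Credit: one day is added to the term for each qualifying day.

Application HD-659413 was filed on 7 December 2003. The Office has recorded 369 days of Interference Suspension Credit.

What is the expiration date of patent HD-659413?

December 11, 2025

Base term: filing date + 21 years → 7 December 2024.
Interference Suspension Credit: +369 days → 11 December 2025.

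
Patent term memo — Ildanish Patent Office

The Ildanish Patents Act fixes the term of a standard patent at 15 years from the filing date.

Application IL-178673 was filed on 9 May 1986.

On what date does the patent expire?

Filing date + 15 years → 9 May 2001.

May 9, 2001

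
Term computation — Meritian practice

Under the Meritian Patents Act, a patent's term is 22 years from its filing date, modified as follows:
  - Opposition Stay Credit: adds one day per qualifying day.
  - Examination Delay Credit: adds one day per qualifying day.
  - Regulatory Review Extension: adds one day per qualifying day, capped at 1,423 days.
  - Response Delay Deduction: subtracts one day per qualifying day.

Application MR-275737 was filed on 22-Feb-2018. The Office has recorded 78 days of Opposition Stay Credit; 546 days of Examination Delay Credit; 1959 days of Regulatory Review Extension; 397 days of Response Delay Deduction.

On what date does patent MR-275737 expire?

Base term: filing date + 22 years → 22 February 2040.
Opposition Stay Credit: +78 days → 10 May 2040.
Examination Delay Credit: +546 days → 7 November 2041.
Regulatory Review Extension: 1959 days claimed exceeds the 1423-day cap, so +1423 days → 30 September 2045.
Response Delay Deduction: −397 days → 29 August 2044.

2044-08-29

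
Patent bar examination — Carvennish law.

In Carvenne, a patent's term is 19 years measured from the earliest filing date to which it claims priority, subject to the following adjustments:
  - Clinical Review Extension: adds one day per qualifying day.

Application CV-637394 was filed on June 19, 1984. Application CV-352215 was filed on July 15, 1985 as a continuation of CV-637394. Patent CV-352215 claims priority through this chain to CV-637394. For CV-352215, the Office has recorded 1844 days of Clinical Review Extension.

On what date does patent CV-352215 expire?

Earliest priority filing: 19 June 1984.
Base term: 19 June 1984 + 19 years → 19 June 2003.
Clinical Review Extension: +1844 days → 6 July 2008.

July 6, 2008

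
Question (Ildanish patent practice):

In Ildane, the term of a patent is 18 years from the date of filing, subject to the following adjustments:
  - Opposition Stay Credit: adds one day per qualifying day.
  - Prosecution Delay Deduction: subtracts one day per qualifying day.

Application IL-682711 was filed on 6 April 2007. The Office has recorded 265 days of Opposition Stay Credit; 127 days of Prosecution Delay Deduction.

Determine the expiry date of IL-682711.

2025-08-22

Base term: filing date + 18 years → 6 April 2025.
Opposition Stay Credit: +265 days → 27 December 2025.
Prosecution Delay Deduction: −127 days → 22 August 2025.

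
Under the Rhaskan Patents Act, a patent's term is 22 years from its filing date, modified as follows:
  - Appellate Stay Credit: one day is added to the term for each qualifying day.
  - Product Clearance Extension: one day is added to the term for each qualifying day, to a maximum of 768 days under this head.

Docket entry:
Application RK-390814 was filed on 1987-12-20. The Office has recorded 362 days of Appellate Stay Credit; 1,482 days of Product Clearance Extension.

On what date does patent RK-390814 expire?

Base term: filing date + 22 years → 20 December 2009.
Appellate Stay Credit: +362 days → 17 December 2010.
Product Clearance Extension: 1482 days claimed exceeds the 768-day cap, so +768 days → 23 January 2013.

January 23, 2013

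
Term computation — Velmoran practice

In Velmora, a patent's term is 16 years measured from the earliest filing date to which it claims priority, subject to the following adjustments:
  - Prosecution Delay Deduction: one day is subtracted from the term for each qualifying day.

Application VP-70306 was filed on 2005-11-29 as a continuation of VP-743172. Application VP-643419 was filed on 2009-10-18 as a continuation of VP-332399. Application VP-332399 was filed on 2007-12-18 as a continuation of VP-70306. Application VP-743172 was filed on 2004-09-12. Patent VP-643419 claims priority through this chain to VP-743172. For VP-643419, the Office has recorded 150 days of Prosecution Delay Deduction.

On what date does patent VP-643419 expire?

Earliest priority filing: 12 September 2004.
Base term: 12 September 2004 + 16 years → 12 September 2020.
Prosecution Delay Deduction: −150 days → 15 April 2020.

2020-04-15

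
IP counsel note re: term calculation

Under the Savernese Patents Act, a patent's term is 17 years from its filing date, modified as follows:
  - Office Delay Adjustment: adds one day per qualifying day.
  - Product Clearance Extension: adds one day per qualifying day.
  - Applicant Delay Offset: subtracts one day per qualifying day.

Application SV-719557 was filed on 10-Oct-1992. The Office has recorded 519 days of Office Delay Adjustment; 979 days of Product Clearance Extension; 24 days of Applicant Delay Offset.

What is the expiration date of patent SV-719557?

Base term: filing date + 17 years → 10 October 2009.
Office Delay Adjustment: +519 days → 13 March 2011.
Product Clearance Extension: +979 days → 16 November 2013.
Applicant Delay Offset: −24 days → 23 October 2013.

2013-10-23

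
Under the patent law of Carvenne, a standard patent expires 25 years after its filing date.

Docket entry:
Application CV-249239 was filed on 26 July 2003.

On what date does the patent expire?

Filing date + 25 years → 26 July 2028.

July 26, 2028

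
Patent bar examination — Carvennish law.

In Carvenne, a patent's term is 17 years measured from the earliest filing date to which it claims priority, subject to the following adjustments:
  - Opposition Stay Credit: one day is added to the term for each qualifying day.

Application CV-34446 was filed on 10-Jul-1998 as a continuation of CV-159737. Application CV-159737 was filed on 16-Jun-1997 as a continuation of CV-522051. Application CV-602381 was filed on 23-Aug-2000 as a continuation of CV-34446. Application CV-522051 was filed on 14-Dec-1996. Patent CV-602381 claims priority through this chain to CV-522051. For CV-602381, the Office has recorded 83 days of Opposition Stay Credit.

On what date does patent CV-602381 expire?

March 7, 2014

Earliest priority filing: 14 December 1996.
Base term: 14 December 1996 + 17 years → 14 December 2013.
Opposition Stay Credit: +83 days → 7 March 2014.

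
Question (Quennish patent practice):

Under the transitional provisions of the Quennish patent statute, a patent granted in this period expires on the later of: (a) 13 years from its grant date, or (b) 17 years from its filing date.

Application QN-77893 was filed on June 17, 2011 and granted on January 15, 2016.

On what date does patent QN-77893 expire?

(a) grant + 13 years → 15 January 2029.
(b) filing + 17 years → 17 June 2028.
Later of the two: 15 January 2029.

January 15, 2029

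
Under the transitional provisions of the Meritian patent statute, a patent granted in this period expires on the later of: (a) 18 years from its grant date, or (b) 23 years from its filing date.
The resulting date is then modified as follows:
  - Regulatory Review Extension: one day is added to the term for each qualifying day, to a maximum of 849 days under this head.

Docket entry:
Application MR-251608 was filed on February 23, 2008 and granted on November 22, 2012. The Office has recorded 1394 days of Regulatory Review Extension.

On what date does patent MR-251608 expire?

June 21, 2033

(a) grant + 18 years → 22 November 2030.
(b) filing + 23 years → 23 February 2031.
Later of the two: 23 February 2031.
Regulatory Review Extension: 1394 days claimed exceeds the 849-day cap, so +849 days → 21 June 2033.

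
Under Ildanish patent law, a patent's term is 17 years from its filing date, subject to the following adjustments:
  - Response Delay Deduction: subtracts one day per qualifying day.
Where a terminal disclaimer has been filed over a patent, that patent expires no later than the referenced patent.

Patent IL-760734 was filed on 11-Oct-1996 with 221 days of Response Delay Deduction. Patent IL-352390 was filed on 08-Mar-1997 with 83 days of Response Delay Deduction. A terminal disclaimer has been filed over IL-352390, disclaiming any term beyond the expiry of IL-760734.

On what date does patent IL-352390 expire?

Natural term of IL-352390:
  Base: filing + 17 years → 8 March 2014.
  Response Delay Deduction: −83 days → 15 December 2013.
Expiry of referenced patent IL-760734:
  Base: filing + 17 years → 11 October 2013.
  Response Delay Deduction: −221 days → 4 March 2013.
Terminal disclaimer: IL-352390 expires on the earlier of 15 December 2013 and 4 March 2013.

March 4, 2013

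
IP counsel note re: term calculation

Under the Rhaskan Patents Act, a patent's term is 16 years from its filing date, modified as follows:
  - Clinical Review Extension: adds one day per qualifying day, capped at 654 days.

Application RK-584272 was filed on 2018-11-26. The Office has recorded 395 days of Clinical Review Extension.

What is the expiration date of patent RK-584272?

Base term: filing date + 16 years → 26 November 2034.
Clinical Review Extension: 395 days (within the 654-day cap) → +395 days → 26 December 2035.

December 26, 2035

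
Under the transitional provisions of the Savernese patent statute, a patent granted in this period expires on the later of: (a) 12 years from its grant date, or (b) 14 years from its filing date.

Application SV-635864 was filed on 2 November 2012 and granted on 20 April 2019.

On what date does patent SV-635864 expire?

2031-04-20

(a) grant + 12 years → 20 April 2031.
(b) filing + 14 years → 2 November 2026.
Later of the two: 20 April 2031.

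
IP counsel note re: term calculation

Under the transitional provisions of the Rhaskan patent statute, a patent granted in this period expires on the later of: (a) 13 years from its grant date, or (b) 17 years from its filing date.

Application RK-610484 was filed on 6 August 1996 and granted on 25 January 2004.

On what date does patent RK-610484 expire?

2017-01-25

(a) grant + 13 years → 25 January 2017.
(b) filing + 17 years → 6 August 2013.
Later of the two: 25 January 2017.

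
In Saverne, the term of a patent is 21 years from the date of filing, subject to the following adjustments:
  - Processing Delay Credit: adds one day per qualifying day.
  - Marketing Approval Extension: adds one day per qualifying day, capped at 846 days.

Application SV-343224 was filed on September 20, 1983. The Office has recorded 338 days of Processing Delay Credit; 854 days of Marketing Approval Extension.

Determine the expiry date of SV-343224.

Base term: filing date + 21 years → 20 September 2004.
Processing Delay Credit: +338 days → 24 August 2005.
Marketing Approval Extension: 854 days claimed exceeds the 846-day cap, so +846 days → 18 December 2007.

December 18, 2007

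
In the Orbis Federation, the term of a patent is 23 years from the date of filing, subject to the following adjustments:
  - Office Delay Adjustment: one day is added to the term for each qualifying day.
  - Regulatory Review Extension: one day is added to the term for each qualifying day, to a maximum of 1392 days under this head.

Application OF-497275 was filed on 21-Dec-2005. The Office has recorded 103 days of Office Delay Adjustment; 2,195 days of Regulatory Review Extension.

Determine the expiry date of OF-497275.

Base term: filing date + 23 years → 21 December 2028.
Office Delay Adjustment: +103 days → 3 April 2029.
Regulatory Review Extension: 2195 days claimed exceeds the 1392-day cap, so +1392 days → 24 January 2033.

2033-01-24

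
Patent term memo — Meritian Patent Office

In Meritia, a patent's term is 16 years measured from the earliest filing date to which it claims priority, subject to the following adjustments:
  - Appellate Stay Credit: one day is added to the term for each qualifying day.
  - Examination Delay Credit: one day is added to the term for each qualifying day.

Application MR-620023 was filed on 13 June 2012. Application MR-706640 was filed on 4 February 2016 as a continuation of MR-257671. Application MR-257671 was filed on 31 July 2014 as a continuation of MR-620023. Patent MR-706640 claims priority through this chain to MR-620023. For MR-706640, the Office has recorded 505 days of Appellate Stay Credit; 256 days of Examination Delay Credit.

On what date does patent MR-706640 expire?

Earliest priority filing: 13 June 2012.
Base term: 13 June 2012 + 16 years → 13 June 2028.
Appellate Stay Credit: +505 days → 31 October 2029.
Examination Delay Credit: +256 days → 14 July 2030.

2030-07-14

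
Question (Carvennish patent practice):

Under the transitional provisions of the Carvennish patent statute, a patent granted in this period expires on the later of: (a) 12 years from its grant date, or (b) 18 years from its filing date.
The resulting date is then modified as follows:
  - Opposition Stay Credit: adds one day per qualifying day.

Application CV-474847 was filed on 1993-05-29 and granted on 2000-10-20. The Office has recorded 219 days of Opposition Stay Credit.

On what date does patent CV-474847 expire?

2013-05-27

(a) grant + 12 years → 20 October 2012.
(b) filing + 18 years → 29 May 2011.
Later of the two: 20 October 2012.
Opposition Stay Credit: +219 days → 27 May 2013.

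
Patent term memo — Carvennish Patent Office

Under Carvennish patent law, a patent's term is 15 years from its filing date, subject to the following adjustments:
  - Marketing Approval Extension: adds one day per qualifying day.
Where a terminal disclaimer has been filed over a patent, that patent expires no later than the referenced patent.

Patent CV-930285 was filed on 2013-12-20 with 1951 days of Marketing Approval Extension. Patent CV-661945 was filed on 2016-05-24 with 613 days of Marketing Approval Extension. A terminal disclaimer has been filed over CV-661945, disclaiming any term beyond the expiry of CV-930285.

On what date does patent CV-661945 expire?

Natural term of CV-661945:
  Base: filing + 15 years → 24 May 2031.
  Marketing Approval Extension: +613 days → 26 January 2033.
Expiry of referenced patent CV-930285:
  Base: filing + 15 years → 20 December 2028.
  Marketing Approval Extension: +1951 days → 24 April 2034.
Terminal disclaimer: CV-661945 expires on the earlier of 26 January 2033 and 24 April 2034.

2033-01-26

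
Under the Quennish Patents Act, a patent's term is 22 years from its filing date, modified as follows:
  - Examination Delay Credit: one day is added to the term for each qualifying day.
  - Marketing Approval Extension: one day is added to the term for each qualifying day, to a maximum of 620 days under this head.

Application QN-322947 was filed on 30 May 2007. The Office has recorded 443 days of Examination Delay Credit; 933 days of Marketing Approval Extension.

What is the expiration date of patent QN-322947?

Base term: filing date + 22 years → 30 May 2029.
Examination Delay Credit: +443 days → 16 August 2030.
Marketing Approval Extension: 933 days claimed exceeds the 620-day cap, so +620 days → 27 April 2032.

April 27, 2032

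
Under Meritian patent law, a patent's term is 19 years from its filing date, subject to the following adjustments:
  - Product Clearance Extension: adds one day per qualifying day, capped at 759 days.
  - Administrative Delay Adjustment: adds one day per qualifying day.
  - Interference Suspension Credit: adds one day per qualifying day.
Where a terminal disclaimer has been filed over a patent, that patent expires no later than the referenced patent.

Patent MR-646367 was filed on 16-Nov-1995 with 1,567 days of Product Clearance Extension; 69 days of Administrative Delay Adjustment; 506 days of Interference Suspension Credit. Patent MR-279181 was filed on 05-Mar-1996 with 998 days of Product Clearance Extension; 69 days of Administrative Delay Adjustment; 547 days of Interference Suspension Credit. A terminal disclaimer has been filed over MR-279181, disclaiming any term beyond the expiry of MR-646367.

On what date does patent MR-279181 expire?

July 12, 2018

Natural term of MR-279181:
  Base: filing + 19 years → 5 March 2015.
  Product Clearance Extension: 998 days claimed exceeds the 759-day cap, so +759 days → 2 April 2017.
  Administrative Delay Adjustment: +69 days → 10 June 2017.
  Interference Suspension Credit: +547 days → 9 December 2018.
Expiry of referenced patent MR-646367:
  Base: filing + 19 years → 16 November 2014.
  Product Clearance Extension: 1567 days claimed exceeds the 759-day cap, so +759 days → 14 December 2016.
  Administrative Delay Adjustment: +69 days → 21 February 2017.
  Interference Suspension Credit: +506 days → 12 July 2018.
Terminal disclaimer: MR-279181 expires on the earlier of 9 December 2018 and 12 July 2018.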